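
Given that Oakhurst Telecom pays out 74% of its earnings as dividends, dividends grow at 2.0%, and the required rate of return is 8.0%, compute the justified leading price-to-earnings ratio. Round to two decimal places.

Justified leading P/E = b/(r−g) = 0.74/(0.08−0.02) = 12.3333

12.33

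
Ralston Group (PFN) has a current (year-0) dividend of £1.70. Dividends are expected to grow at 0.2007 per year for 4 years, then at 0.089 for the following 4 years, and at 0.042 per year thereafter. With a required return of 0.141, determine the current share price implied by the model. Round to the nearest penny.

£33.38

Three-stage DDM. Project D₁…D_8; terminal Gordon value at t=8 with g = 0.042; discount at r = 0.141.
D_1 = 2.0412
D_2 = 2.4509
D_3 = 2.9427
D_4 = 3.5334
D_5 = 3.8478
D_6 = 4.1903
D_7 = 4.5632
D_8 = 4.9693
TV_8 = 5.1780/(0.141−0.042) = 52.3035
P₀ = Σ Dₜ/(1+r)ᵗ + TV_8/(1+r)^8 = 33.3756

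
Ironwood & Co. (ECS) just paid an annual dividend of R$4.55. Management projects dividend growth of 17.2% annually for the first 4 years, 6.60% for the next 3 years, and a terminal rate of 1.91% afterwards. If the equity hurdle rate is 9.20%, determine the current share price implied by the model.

R$117.56

Three-stage DDM. Project D₁…D_7; terminal Gordon value at t=7 with g = 0.0191; discount at r = 0.092.
D_1 = 5.3326
D_2 = 6.2498
D_3 = 7.3248
D_4 = 8.5846
D_5 = 9.1512
D_6 = 9.7552
D_7 = 10.3990
TV_7 = 10.5977/(0.092−0.0191) = 145.3727
P₀ = Σ Dₜ/(1+r)ᵗ + TV_7/(1+r)^7 = 117.5591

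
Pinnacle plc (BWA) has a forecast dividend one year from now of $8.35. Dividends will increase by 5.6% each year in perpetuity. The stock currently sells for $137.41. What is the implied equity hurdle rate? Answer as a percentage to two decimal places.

Rearranging the constant-growth DDM: r = D₁/P₀ + g.
r = 8.3500 / 137.41 + 0.056 = 0.06077 + 0.056 = 0.11677

11.68%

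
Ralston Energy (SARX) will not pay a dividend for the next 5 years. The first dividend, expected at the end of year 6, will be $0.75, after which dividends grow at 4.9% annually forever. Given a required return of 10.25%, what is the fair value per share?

$8.61

Deferred-dividend DDM. At t=5 the remaining stream is a growing perpetuity with first payment D_6 = 0.75.
V_5 = D_6/(r−g) = 0.75/(0.1025−0.049) = 14.0187
P₀ = V_5/(1+r)^5 = 14.0187/(1+0.1025)^5 = 8.6063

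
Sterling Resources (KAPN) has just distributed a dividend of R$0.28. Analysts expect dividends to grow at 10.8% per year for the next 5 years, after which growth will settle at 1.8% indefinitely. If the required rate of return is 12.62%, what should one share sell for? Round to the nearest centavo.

Two-stage DDM. Project D₁…D_5 at 0.108, terminal growth 0.018, discount at r = 0.1262.
D_1 = 0.3102
D_2 = 0.3437
D_3 = 0.3809
D_4 = 0.4220
D_5 = 0.4676
Terminal value at t=5: TV = D_6/(r−g) = 0.4760/(0.1262−0.018) = 4.3992
P₀ = 0.3102/(1+0.1262)^1 + 0.3437/(1+0.1262)^2 + 0.3809/(1+0.1262)^3 + 0.4220/(1+0.1262)^4 + 0.4676/(1+0.1262)^5 + 4.3992/(1+0.1262)^5 = 3.7619

R$3.76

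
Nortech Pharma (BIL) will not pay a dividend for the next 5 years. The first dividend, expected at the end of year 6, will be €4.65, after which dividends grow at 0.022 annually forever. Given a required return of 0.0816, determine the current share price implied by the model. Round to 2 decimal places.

Deferred-dividend DDM. At t=5 the remaining stream is a growing perpetuity with first payment D_6 = 4.65.
V_5 = D_6/(r−g) = 4.65/(0.0816−0.022) = 78.0201
P₀ = V_5/(1+r)^5 = 78.0201/(1+0.0816)^5 = 52.7076

€52.71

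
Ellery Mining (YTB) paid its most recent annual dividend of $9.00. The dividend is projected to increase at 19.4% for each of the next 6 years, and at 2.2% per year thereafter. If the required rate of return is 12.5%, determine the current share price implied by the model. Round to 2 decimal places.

Two-stage DDM. Project D₁…D_6 at 0.194, terminal growth 0.022, discount at r = 0.125.
D_1 = 10.7460
D_2 = 12.8307
D_3 = 15.3199
D_4 = 18.2919
D_5 = 21.8406
D_6 = 26.0777
Terminal value at t=6: TV = D_7/(r−g) = 26.6514/(0.125−0.022) = 258.7511
P₀ = 10.7460/(1+0.125)^1 + 12.8307/(1+0.125)^2 + 15.3199/(1+0.125)^3 + 18.2919/(1+0.125)^4 + 21.8406/(1+0.125)^5 + 26.0777/(1+0.125)^6 + 258.7511/(1+0.125)^6 = 194.4866

$194.49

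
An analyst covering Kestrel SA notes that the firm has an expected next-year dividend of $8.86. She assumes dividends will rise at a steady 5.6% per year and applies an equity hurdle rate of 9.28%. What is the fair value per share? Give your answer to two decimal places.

$240.76

Gordon growth model: P₀ = D₁/(r − g), with D₁ = 8.86 given directly.
P₀ = 8.8600 / (0.0928 − 0.056) = 8.8600 / 0.0368 = 240.7609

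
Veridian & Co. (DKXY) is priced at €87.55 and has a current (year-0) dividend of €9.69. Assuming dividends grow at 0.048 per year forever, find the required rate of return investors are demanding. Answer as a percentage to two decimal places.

16.40%

Rearranging the constant-growth DDM: r = D₁/P₀ + g.
D₁ = 9.69 × (1 + 0.048) = 10.1551.
r = 10.1551 / 87.55 + 0.048 = 0.11599 + 0.048 = 0.16399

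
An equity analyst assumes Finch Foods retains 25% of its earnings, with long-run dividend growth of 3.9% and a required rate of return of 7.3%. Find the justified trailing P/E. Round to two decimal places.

Payout ratio b = 1 − 0.25 = 0.75.
Justified trailing P/E = b(1+g)/(r−g) = 0.75×(1+0.039)/(0.073−0.039) = 22.9191

22.92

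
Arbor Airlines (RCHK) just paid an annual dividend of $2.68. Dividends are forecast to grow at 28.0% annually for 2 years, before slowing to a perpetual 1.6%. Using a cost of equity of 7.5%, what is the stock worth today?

$72.42

Two-stage DDM. Project D₁…D_2 at 0.28, terminal growth 0.016, discount at r = 0.075.
D_1 = 3.4304
D_2 = 4.3909
Terminal value at t=2: TV = D_3/(r−g) = 4.4612/(0.075−0.016) = 75.6130
P₀ = 3.4304/(1+0.075)^1 + 4.3909/(1+0.075)^2 + 75.6130/(1+0.075)^2 = 72.4211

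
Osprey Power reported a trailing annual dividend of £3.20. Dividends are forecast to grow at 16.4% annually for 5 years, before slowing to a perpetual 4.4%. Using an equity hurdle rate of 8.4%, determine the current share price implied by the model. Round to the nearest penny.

£139.15

Two-stage DDM. Project D₁…D_5 at 0.164, terminal growth 0.044, discount at r = 0.084.
D_1 = 3.7248
D_2 = 4.3357
D_3 = 5.0467
D_4 = 5.8744
D_5 = 6.8378
Terminal value at t=5: TV = D_6/(r−g) = 7.1386/(0.084−0.044) = 178.4660
P₀ = 3.7248/(1+0.084)^1 + 4.3357/(1+0.084)^2 + 5.0467/(1+0.084)^3 + 5.8744/(1+0.084)^4 + 6.8378/(1+0.084)^5 + 178.4660/(1+0.084)^5 = 139.1473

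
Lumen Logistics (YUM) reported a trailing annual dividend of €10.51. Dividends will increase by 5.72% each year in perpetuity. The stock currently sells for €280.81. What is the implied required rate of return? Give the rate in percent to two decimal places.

Rearranging the constant-growth DDM: r = D₁/P₀ + g.
D₁ = 10.51 × (1 + 0.0572) = 11.1112.
r = 11.1112 / 280.81 + 0.0572 = 0.03957 + 0.0572 = 0.09677

9.68%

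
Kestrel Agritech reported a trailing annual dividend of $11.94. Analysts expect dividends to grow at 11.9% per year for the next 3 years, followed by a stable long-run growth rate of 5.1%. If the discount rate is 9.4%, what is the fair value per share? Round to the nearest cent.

Two-stage DDM. Project D₁…D_3 at 0.119, terminal growth 0.051, discount at r = 0.094.
D_1 = 13.3609
D_2 = 14.9508
D_3 = 16.7299
Terminal value at t=3: TV = D_4/(r−g) = 17.5832/(0.094−0.051) = 408.9111
P₀ = 13.3609/(1+0.094)^1 + 14.9508/(1+0.094)^2 + 16.7299/(1+0.094)^3 + 408.9111/(1+0.094)^3 = 349.7857

$349.79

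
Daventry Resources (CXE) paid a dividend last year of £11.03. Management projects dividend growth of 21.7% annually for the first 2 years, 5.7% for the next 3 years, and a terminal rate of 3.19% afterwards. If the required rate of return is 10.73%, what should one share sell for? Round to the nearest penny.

Three-stage DDM. Project D₁…D_5; terminal Gordon value at t=5 with g = 0.0319; discount at r = 0.1073.
D_1 = 13.4235
D_2 = 16.3364
D_3 = 17.2676
D_4 = 18.2518
D_5 = 19.2922
TV_5 = 19.9076/(0.1073−0.0319) = 264.0267
P₀ = Σ Dₜ/(1+r)ᵗ + TV_5/(1+r)^5 = 220.5016

£220.50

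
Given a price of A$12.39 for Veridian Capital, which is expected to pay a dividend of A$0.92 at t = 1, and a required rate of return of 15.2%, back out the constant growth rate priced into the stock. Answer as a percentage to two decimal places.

From P₀ = D₁/(r − g), the implied growth is g = r − D₁/P₀.
g = 0.152 − 0.92/12.39 = 0.152 − 0.07425 = 0.07775

7.77%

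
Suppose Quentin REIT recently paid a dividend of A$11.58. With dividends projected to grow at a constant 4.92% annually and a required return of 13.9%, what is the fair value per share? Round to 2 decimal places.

A$135.30

Gordon growth model: P₀ = D₁/(r − g). D₁ = 11.58 × (1 + 0.0492) = 12.1497.
P₀ = 12.1497 / (0.139 − 0.0492) = 12.1497 / 0.0898 = 135.2977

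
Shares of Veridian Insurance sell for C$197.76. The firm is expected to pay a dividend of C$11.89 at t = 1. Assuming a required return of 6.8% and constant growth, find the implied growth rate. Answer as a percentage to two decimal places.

From P₀ = D₁/(r − g), the implied growth is g = r − D₁/P₀.
g = 0.068 − 11.89/197.76 = 0.068 − 0.06012 = 0.00788

0.79%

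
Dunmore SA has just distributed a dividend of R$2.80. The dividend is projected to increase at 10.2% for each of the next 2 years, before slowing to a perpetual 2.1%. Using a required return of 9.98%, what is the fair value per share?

Two-stage DDM. Project D₁…D_2 at 0.102, terminal growth 0.021, discount at r = 0.0998.
D_1 = 3.0856
D_2 = 3.4003
Terminal value at t=2: TV = D_3/(r−g) = 3.4717/(0.0998−0.021) = 44.0576
P₀ = 3.0856/(1+0.0998)^1 + 3.4003/(1+0.0998)^2 + 44.0576/(1+0.0998)^2 = 42.0413

R$42.04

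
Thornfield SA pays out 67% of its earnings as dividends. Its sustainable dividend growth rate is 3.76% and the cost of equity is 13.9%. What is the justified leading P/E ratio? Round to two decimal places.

6.61

Justified leading P/E = b/(r−g) = 0.67/(0.139−0.0376) = 6.6075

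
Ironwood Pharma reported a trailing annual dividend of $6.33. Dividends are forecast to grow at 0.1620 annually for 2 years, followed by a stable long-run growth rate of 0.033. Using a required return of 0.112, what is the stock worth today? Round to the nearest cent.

$103.91

Two-stage DDM. Project D₁…D_2 at 0.162, terminal growth 0.033, discount at r = 0.112.
D_1 = 7.3555
D_2 = 8.5470
Terminal value at t=2: TV = D_3/(r−g) = 8.8291/(0.112−0.033) = 111.7607
P₀ = 7.3555/(1+0.112)^1 + 8.5470/(1+0.112)^2 + 111.7607/(1+0.112)^2 = 103.9082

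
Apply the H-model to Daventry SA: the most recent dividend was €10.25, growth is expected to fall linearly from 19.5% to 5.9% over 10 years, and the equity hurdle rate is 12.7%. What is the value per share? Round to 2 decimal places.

H-model: P₀ = D₀[(1+g_L) + H(g_S−g_L)]/(r−g_L), with H = 10/2 = 5.
P₀ = 10.25 × [(1+0.059) + 5×(0.195−0.059)] / (0.127−0.059)
   = 10.25 × 1.7390 / 0.068 = 262.1287

€262.13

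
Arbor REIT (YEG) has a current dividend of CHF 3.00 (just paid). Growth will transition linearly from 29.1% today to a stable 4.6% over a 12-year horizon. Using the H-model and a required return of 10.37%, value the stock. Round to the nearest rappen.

CHF 130.81

H-model: P₀ = D₀[(1+g_L) + H(g_S−g_L)]/(r−g_L), with H = 12/2 = 6.
P₀ = 3.00 × [(1+0.046) + 6×(0.291−0.046)] / (0.1037−0.046)
   = 3.00 × 2.5160 / 0.0577 = 130.8146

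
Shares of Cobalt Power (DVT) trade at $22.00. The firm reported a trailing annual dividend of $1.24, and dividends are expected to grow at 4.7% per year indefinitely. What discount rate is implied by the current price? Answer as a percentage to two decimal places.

Rearranging the constant-growth DDM: r = D₁/P₀ + g.
D₁ = 1.24 × (1 + 0.047) = 1.2983.
r = 1.2983 / 22.00 + 0.047 = 0.05901 + 0.047 = 0.10601

10.60%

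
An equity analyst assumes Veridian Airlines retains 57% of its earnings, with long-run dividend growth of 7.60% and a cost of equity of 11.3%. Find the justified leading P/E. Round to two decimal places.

Payout ratio b = 1 − 0.57 = 0.43.
Justified leading P/E = b/(r−g) = 0.43/(0.113−0.076) = 11.6216

11.62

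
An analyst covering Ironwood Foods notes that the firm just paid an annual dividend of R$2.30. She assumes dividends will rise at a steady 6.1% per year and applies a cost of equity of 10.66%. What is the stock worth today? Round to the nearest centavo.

R$53.52

Gordon growth model: P₀ = D₁/(r − g). D₁ = 2.30 × (1 + 0.061) = 2.4403.
P₀ = 2.4403 / (0.1066 − 0.061) = 2.4403 / 0.0456 = 53.5154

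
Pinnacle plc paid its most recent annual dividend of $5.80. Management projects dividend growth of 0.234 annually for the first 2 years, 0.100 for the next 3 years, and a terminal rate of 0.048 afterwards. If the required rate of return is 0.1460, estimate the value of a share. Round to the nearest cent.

$95.17

Three-stage DDM. Project D₁…D_5; terminal Gordon value at t=5 with g = 0.048; discount at r = 0.146.
D_1 = 7.1572
D_2 = 8.8320
D_3 = 9.7152
D_4 = 10.6867
D_5 = 11.7554
TV_5 = 12.3196/(0.146−0.048) = 125.7105
P₀ = Σ Dₜ/(1+r)ᵗ + TV_5/(1+r)^5 = 95.1672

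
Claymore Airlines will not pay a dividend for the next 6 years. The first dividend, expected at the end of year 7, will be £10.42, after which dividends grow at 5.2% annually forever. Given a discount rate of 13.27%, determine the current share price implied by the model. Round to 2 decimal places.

£61.14

Deferred-dividend DDM. At t=6 the remaining stream is a growing perpetuity with first payment D_7 = 10.42.
V_6 = D_7/(r−g) = 10.42/(0.1327−0.052) = 129.1202
P₀ = V_6/(1+r)^6 = 129.1202/(1+0.1327)^6 = 61.1371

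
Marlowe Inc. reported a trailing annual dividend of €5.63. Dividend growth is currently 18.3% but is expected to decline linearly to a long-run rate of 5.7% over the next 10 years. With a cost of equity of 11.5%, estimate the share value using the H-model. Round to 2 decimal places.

€163.76

H-model: P₀ = D₀[(1+g_L) + H(g_S−g_L)]/(r−g_L), with H = 10/2 = 5.
P₀ = 5.63 × [(1+0.057) + 5×(0.183−0.057)] / (0.115−0.057)
   = 5.63 × 1.6870 / 0.058 = 163.7553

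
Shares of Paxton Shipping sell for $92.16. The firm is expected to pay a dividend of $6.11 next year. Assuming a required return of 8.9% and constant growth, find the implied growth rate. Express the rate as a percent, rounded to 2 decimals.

From P₀ = D₁/(r − g), the implied growth is g = r − D₁/P₀.
g = 0.089 − 6.11/92.16 = 0.089 − 0.06630 = 0.02270

2.27%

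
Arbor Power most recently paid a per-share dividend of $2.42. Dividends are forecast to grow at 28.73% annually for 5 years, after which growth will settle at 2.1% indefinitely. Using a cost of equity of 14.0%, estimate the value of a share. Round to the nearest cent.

Two-stage DDM. Project D₁…D_5 at 0.2873, terminal growth 0.021, discount at r = 0.14.
D_1 = 3.1153
D_2 = 4.0103
D_3 = 5.1624
D_4 = 6.6456
D_5 = 8.5549
Terminal value at t=5: TV = D_6/(r−g) = 8.7345/(0.14−0.021) = 73.3995
P₀ = 3.1153/(1+0.14)^1 + 4.0103/(1+0.14)^2 + 5.1624/(1+0.14)^3 + 6.6456/(1+0.14)^4 + 8.5549/(1+0.14)^5 + 73.3995/(1+0.14)^5 = 55.8022

$55.80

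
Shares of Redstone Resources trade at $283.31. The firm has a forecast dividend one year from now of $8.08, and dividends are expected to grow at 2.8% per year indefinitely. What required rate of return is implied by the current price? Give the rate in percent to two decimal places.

5.65%

Rearranging the constant-growth DDM: r = D₁/P₀ + g.
r = 8.0800 / 283.31 + 0.028 = 0.02852 + 0.028 = 0.05652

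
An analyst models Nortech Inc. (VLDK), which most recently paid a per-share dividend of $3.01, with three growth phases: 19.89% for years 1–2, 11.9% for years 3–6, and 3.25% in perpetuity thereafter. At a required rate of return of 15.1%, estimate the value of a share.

Three-stage DDM. Project D₁…D_6; terminal Gordon value at t=6 with g = 0.0325; discount at r = 0.151.
D_1 = 3.6087
D_2 = 4.3265
D_3 = 4.8413
D_4 = 5.4174
D_5 = 6.0621
D_6 = 6.7835
TV_6 = 7.0039/(0.151−0.0325) = 59.1050
P₀ = Σ Dₜ/(1+r)ᵗ + TV_6/(1+r)^6 = 44.0007

$44.00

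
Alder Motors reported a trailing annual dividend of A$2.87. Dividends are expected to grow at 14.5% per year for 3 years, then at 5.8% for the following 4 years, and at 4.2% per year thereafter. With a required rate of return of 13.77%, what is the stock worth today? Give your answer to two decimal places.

Three-stage DDM. Project D₁…D_7; terminal Gordon value at t=7 with g = 0.042; discount at r = 0.1377.
D_1 = 3.2862
D_2 = 3.7626
D_3 = 4.3082
D_4 = 4.5581
D_5 = 4.8225
D_6 = 5.1022
D_7 = 5.3981
TV_7 = 5.6248/(0.1377−0.042) = 58.7756
P₀ = Σ Dₜ/(1+r)ᵗ + TV_7/(1+r)^7 = 42.3358

A$42.34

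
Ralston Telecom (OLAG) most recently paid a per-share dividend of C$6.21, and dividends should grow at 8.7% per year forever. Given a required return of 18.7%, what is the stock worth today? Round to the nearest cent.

Gordon growth model: P₀ = D₁/(r − g). D₁ = 6.21 × (1 + 0.087) = 6.7503.
P₀ = 6.7503 / (0.187 − 0.087) = 6.7503 / 0.1 = 67.5027

C$67.50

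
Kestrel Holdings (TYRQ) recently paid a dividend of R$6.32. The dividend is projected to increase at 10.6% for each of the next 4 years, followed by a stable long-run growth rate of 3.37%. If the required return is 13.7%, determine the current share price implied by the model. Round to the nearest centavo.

Two-stage DDM. Project D₁…D_4 at 0.106, terminal growth 0.0337, discount at r = 0.137.
D_1 = 6.9899
D_2 = 7.7309
D_3 = 8.5503
D_4 = 9.4567
Terminal value at t=4: TV = D_5/(r−g) = 9.7753/(0.137−0.0337) = 94.6306
P₀ = 6.9899/(1+0.137)^1 + 7.7309/(1+0.137)^2 + 8.5503/(1+0.137)^3 + 9.4567/(1+0.137)^4 + 94.6306/(1+0.137)^4 = 80.2258

R$80.23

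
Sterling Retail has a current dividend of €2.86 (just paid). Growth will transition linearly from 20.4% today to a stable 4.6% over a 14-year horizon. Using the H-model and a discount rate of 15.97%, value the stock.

€54.13

H-model: P₀ = D₀[(1+g_L) + H(g_S−g_L)]/(r−g_L), with H = 14/2 = 7.
P₀ = 2.86 × [(1+0.046) + 7×(0.204−0.046)] / (0.1597−0.046)
   = 2.86 × 2.1520 / 0.1137 = 54.1312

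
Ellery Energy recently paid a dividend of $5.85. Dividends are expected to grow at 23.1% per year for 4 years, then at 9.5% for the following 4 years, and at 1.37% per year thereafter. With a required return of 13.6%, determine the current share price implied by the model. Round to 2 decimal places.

$115.89

Three-stage DDM. Project D₁…D_8; terminal Gordon value at t=8 with g = 0.0137; discount at r = 0.136.
D_1 = 7.2013
D_2 = 8.8649
D_3 = 10.9126
D_4 = 13.4335
D_5 = 14.7096
D_6 = 16.1071
D_7 = 17.6372
D_8 = 19.3128
TV_8 = 19.5774/(0.136−0.0137) = 160.0765
P₀ = Σ Dₜ/(1+r)ᵗ + TV_8/(1+r)^8 = 115.8925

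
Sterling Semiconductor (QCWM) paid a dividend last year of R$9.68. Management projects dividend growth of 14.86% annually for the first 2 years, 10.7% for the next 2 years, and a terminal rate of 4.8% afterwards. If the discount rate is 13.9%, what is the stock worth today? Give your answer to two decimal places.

R$145.56

Three-stage DDM. Project D₁…D_4; terminal Gordon value at t=4 with g = 0.048; discount at r = 0.139.
D_1 = 11.1184
D_2 = 12.7706
D_3 = 14.1371
D_4 = 15.6498
TV_4 = 16.4010/(0.139−0.048) = 180.2304
P₀ = Σ Dₜ/(1+r)ᵗ + TV_4/(1+r)^4 = 145.5574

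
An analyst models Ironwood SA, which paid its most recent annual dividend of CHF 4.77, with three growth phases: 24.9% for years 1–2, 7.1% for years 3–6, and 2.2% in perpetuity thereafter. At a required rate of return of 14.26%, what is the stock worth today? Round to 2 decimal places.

Three-stage DDM. Project D₁…D_6; terminal Gordon value at t=6 with g = 0.022; discount at r = 0.1426.
D_1 = 5.9577
D_2 = 7.4412
D_3 = 7.9695
D_4 = 8.5354
D_5 = 9.1414
D_6 = 9.7904
TV_6 = 10.0058/(0.1426−0.022) = 82.9669
P₀ = Σ Dₜ/(1+r)ᵗ + TV_6/(1+r)^6 = 67.6435

CHF 67.64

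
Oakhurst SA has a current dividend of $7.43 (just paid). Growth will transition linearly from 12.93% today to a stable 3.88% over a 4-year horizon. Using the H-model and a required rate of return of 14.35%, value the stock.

H-model: P₀ = D₀[(1+g_L) + H(g_S−g_L)]/(r−g_L), with H = 4/2 = 2.
P₀ = 7.43 × [(1+0.0388) + 2×(0.1293−0.0388)] / (0.1435−0.0388)
   = 7.43 × 1.2198 / 0.1047 = 86.5627

$86.56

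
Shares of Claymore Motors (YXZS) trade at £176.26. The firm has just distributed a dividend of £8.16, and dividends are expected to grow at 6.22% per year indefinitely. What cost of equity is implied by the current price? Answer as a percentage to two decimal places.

Rearranging the constant-growth DDM: r = D₁/P₀ + g.
D₁ = 8.16 × (1 + 0.0622) = 8.6676.
r = 8.6676 / 176.26 + 0.0622 = 0.04917 + 0.0622 = 0.11137

11.14%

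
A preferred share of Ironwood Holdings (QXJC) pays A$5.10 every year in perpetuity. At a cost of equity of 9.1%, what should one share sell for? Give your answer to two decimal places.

Zero-growth DDM (perpetuity): P₀ = D/r = 5.10 / 0.091 = 56.0440

A$56.04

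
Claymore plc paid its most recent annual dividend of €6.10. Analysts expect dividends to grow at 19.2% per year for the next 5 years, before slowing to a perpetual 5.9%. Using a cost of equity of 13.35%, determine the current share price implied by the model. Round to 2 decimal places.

Two-stage DDM. Project D₁…D_5 at 0.192, terminal growth 0.059, discount at r = 0.1335.
D_1 = 7.2712
D_2 = 8.6673
D_3 = 10.3314
D_4 = 12.3150
D_5 = 14.6795
Terminal value at t=5: TV = D_6/(r−g) = 15.5456/(0.1335−0.059) = 208.6656
P₀ = 7.2712/(1+0.1335)^1 + 8.6673/(1+0.1335)^2 + 10.3314/(1+0.1335)^3 + 12.3150/(1+0.1335)^4 + 14.6795/(1+0.1335)^5 + 208.6656/(1+0.1335)^5 = 147.0777

€147.08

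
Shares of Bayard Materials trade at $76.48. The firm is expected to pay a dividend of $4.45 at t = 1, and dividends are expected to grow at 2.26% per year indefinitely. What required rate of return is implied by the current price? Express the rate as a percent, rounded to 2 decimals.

Rearranging the constant-growth DDM: r = D₁/P₀ + g.
r = 4.4500 / 76.48 + 0.0226 = 0.05819 + 0.0226 = 0.08079

8.08%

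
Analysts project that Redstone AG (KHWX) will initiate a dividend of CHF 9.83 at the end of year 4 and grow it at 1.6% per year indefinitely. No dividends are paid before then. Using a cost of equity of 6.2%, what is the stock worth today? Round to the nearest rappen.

Deferred-dividend DDM. At t=3 the remaining stream is a growing perpetuity with first payment D_4 = 9.83.
V_3 = D_4/(r−g) = 9.83/(0.062−0.016) = 213.6957
P₀ = V_3/(1+r)^3 = 213.6957/(1+0.062)^3 = 178.4112

CHF 178.41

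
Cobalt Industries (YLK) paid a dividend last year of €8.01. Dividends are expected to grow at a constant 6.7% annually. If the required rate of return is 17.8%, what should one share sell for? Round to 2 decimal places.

€77.00

Gordon growth model: P₀ = D₁/(r − g). D₁ = 8.01 × (1 + 0.067) = 8.5467.
P₀ = 8.5467 / (0.178 − 0.067) = 8.5467 / 0.111 = 76.9970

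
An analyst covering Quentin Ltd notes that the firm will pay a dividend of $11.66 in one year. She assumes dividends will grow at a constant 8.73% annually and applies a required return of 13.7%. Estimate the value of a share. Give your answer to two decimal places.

$234.61

Gordon growth model: P₀ = D₁/(r − g), with D₁ = 11.66 given directly.
P₀ = 11.6600 / (0.137 − 0.0873) = 11.6600 / 0.0497 = 234.6076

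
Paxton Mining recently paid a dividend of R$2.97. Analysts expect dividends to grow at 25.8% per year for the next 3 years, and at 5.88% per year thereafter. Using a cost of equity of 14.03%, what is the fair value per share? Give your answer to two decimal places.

R$62.69

Two-stage DDM. Project D₁…D_3 at 0.258, terminal growth 0.0588, discount at r = 0.1403.
D_1 = 3.7363
D_2 = 4.7002
D_3 = 5.9129
Terminal value at t=3: TV = D_4/(r−g) = 6.2605/(0.1403−0.0588) = 76.8165
P₀ = 3.7363/(1+0.1403)^1 + 4.7002/(1+0.1403)^2 + 5.9129/(1+0.1403)^3 + 76.8165/(1+0.1403)^3 = 62.6872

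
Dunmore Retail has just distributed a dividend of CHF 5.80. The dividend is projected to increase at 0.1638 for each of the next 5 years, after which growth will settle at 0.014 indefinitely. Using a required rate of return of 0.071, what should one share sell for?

CHF 193.80

Two-stage DDM. Project D₁…D_5 at 0.1638, terminal growth 0.014, discount at r = 0.071.
D_1 = 6.7500
D_2 = 7.8557
D_3 = 9.1425
D_4 = 10.6400
D_5 = 12.3828
Terminal value at t=5: TV = D_6/(r−g) = 12.5562/(0.071−0.014) = 220.2840
P₀ = 6.7500/(1+0.071)^1 + 7.8557/(1+0.071)^2 + 9.1425/(1+0.071)^3 + 10.6400/(1+0.071)^4 + 12.3828/(1+0.071)^5 + 220.2840/(1+0.071)^5 = 193.7954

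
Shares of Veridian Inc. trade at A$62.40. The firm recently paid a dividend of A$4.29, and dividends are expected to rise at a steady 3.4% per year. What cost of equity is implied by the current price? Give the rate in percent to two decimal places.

10.51%

Rearranging the constant-growth DDM: r = D₁/P₀ + g.
D₁ = 4.29 × (1 + 0.034) = 4.4359.
r = 4.4359 / 62.40 + 0.034 = 0.07109 + 0.034 = 0.10509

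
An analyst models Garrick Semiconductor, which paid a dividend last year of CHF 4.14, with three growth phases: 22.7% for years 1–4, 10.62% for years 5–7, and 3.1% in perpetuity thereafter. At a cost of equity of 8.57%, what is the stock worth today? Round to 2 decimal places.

CHF 178.37

Three-stage DDM. Project D₁…D_7; terminal Gordon value at t=7 with g = 0.031; discount at r = 0.0857.
D_1 = 5.0798
D_2 = 6.2329
D_3 = 7.6478
D_4 = 9.3838
D_5 = 10.3804
D_6 = 11.4827
D_7 = 12.7022
TV_7 = 13.0960/(0.0857−0.031) = 239.4147
P₀ = Σ Dₜ/(1+r)ᵗ + TV_7/(1+r)^7 = 178.3744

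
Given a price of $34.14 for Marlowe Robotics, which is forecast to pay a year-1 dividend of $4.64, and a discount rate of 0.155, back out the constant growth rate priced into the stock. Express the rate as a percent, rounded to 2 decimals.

1.91%

From P₀ = D₁/(r − g), the implied growth is g = r − D₁/P₀.
g = 0.155 − 4.64/34.14 = 0.155 − 0.13591 = 0.01909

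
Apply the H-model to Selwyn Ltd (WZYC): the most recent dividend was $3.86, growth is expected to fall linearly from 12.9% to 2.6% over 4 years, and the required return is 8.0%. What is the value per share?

H-model: P₀ = D₀[(1+g_L) + H(g_S−g_L)]/(r−g_L), with H = 4/2 = 2.
P₀ = 3.86 × [(1+0.026) + 2×(0.129−0.026)] / (0.08−0.026)
   = 3.86 × 1.2320 / 0.054 = 88.0652

$88.07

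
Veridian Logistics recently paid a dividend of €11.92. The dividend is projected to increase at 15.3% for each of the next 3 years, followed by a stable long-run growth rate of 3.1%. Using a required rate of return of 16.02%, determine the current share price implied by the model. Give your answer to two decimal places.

Two-stage DDM. Project D₁…D_3 at 0.153, terminal growth 0.031, discount at r = 0.1602.
D_1 = 13.7438
D_2 = 15.8466
D_3 = 18.2711
Terminal value at t=3: TV = D_4/(r−g) = 18.8375/(0.1602−0.031) = 145.8009
P₀ = 13.7438/(1+0.1602)^1 + 15.8466/(1+0.1602)^2 + 18.2711/(1+0.1602)^3 + 145.8009/(1+0.1602)^3 = 128.6782

€128.68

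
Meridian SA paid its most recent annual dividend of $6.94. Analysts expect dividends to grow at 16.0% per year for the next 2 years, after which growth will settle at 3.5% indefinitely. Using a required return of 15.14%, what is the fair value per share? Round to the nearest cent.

$76.67

Two-stage DDM. Project D₁…D_2 at 0.16, terminal growth 0.035, discount at r = 0.1514.
D_1 = 8.0504
D_2 = 9.3385
Terminal value at t=2: TV = D_3/(r−g) = 9.6653/(0.1514−0.035) = 83.0353
P₀ = 8.0504/(1+0.1514)^1 + 9.3385/(1+0.1514)^2 + 83.0353/(1+0.1514)^2 = 76.6699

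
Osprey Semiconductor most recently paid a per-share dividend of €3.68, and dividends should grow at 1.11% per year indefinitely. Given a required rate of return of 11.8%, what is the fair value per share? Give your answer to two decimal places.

€34.81

Gordon growth model: P₀ = D₁/(r − g). D₁ = 3.68 × (1 + 0.0111) = 3.7208.
P₀ = 3.7208 / (0.118 − 0.0111) = 3.7208 / 0.1069 = 34.8068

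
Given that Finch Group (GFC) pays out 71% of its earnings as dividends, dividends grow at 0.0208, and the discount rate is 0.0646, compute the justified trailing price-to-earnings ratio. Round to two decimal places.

Justified trailing P/E = b(1+g)/(r−g) = 0.71×(1+0.0208)/(0.0646−0.0208) = 16.5472

16.55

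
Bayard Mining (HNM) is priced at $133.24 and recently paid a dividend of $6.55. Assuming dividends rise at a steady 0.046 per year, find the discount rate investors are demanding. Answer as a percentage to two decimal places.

Rearranging the constant-growth DDM: r = D₁/P₀ + g.
D₁ = 6.55 × (1 + 0.046) = 6.8513.
r = 6.8513 / 133.24 + 0.046 = 0.05142 + 0.046 = 0.09742

9.74%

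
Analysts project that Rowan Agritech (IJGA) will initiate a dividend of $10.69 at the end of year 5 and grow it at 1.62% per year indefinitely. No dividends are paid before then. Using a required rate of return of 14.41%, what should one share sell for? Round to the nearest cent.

$48.78

Deferred-dividend DDM. At t=4 the remaining stream is a growing perpetuity with first payment D_5 = 10.69.
V_4 = D_5/(r−g) = 10.69/(0.1441−0.0162) = 83.5809
P₀ = V_4/(1+r)^4 = 83.5809/(1+0.1441)^4 = 48.7811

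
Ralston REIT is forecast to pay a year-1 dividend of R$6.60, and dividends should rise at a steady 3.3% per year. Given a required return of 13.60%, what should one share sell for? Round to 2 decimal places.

R$64.08

Gordon growth model: P₀ = D₁/(r − g), with D₁ = 6.60 given directly.
P₀ = 6.6000 / (0.136 − 0.033) = 6.6000 / 0.103 = 64.0777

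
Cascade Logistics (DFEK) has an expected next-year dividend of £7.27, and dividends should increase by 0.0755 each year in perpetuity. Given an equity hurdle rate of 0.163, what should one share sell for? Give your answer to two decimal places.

£83.09

Gordon growth model: P₀ = D₁/(r − g), with D₁ = 7.27 given directly.
P₀ = 7.2700 / (0.163 − 0.0755) = 7.2700 / 0.0875 = 83.0857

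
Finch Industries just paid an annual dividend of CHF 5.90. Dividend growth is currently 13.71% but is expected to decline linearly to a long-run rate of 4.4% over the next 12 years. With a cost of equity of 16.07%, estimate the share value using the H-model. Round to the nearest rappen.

H-model: P₀ = D₀[(1+g_L) + H(g_S−g_L)]/(r−g_L), with H = 12/2 = 6.
P₀ = 5.90 × [(1+0.044) + 6×(0.1371−0.044)] / (0.1607−0.044)
   = 5.90 × 1.6026 / 0.1167 = 81.0226

CHF 81.02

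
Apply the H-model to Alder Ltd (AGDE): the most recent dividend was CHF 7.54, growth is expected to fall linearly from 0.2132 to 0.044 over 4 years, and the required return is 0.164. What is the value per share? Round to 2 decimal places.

H-model: P₀ = D₀[(1+g_L) + H(g_S−g_L)]/(r−g_L), with H = 4/2 = 2.
P₀ = 7.54 × [(1+0.044) + 2×(0.2132−0.044)] / (0.164−0.044)
   = 7.54 × 1.3824 / 0.12 = 86.8608

CHF 86.86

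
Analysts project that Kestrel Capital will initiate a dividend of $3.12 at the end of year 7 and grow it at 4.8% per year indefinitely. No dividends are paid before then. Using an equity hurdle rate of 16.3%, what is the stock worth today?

Deferred-dividend DDM. At t=6 the remaining stream is a growing perpetuity with first payment D_7 = 3.12.
V_6 = D_7/(r−g) = 3.12/(0.163−0.048) = 27.1304
P₀ = V_6/(1+r)^6 = 27.1304/(1+0.163)^6 = 10.9642

$10.96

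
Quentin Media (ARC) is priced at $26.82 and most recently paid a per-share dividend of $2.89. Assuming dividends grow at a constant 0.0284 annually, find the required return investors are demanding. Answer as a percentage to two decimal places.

13.92%

Rearranging the constant-growth DDM: r = D₁/P₀ + g.
D₁ = 2.89 × (1 + 0.0284) = 2.9721.
r = 2.9721 / 26.82 + 0.0284 = 0.11082 + 0.0284 = 0.13922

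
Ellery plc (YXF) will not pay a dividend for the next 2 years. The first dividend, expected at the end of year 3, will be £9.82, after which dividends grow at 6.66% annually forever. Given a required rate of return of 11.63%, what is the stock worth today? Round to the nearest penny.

Deferred-dividend DDM. At t=2 the remaining stream is a growing perpetuity with first payment D_3 = 9.82.
V_2 = D_3/(r−g) = 9.82/(0.1163−0.0666) = 197.5855
P₀ = V_2/(1+r)^2 = 197.5855/(1+0.1163)^2 = 158.5599

£158.56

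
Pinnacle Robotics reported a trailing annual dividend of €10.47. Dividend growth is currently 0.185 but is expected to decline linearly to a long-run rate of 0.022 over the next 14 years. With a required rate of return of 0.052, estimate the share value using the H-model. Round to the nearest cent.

H-model: P₀ = D₀[(1+g_L) + H(g_S−g_L)]/(r−g_L), with H = 14/2 = 7.
P₀ = 10.47 × [(1+0.022) + 7×(0.185−0.022)] / (0.052−0.022)
   = 10.47 × 2.1630 / 0.03 = 754.8870

€754.89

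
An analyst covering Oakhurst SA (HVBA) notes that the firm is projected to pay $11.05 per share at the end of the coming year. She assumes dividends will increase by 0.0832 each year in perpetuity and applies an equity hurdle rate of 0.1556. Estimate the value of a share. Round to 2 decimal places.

Gordon growth model: P₀ = D₁/(r − g), with D₁ = 11.05 given directly.
P₀ = 11.0500 / (0.1556 − 0.0832) = 11.0500 / 0.0724 = 152.6243

$152.62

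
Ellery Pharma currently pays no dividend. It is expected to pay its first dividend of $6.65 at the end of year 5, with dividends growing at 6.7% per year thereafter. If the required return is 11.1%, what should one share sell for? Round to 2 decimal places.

$99.20

Deferred-dividend DDM. At t=4 the remaining stream is a growing perpetuity with first payment D_5 = 6.65.
V_4 = D_5/(r−g) = 6.65/(0.111−0.067) = 151.1364
P₀ = V_4/(1+r)^4 = 151.1364/(1+0.111)^4 = 99.2002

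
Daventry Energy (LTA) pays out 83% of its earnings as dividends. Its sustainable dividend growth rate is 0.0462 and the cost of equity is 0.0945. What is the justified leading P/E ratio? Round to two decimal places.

17.18

Justified leading P/E = b/(r−g) = 0.83/(0.0945−0.0462) = 17.1843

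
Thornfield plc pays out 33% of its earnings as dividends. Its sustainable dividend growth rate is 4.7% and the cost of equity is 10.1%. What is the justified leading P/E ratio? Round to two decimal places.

6.11

Justified leading P/E = b/(r−g) = 0.33/(0.101−0.047) = 6.1111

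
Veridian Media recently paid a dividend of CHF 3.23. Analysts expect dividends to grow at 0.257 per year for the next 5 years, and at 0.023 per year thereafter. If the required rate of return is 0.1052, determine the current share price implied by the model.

Two-stage DDM. Project D₁…D_5 at 0.257, terminal growth 0.023, discount at r = 0.1052.
D_1 = 4.0601
D_2 = 5.1036
D_3 = 6.4152
D_4 = 8.0639
D_5 = 10.1363
Terminal value at t=5: TV = D_6/(r−g) = 10.3694/(0.1052−0.023) = 126.1487
P₀ = 4.0601/(1+0.1052)^1 + 5.1036/(1+0.1052)^2 + 6.4152/(1+0.1052)^3 + 8.0639/(1+0.1052)^4 + 10.1363/(1+0.1052)^5 + 126.1487/(1+0.1052)^5 = 100.6589

CHF 100.66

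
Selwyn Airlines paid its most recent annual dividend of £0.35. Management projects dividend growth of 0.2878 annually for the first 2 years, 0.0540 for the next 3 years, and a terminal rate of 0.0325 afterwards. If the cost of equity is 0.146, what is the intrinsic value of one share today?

Three-stage DDM. Project D₁…D_5; terminal Gordon value at t=5 with g = 0.0325; discount at r = 0.146.
D_1 = 0.4507
D_2 = 0.5805
D_3 = 0.6118
D_4 = 0.6448
D_5 = 0.6797
TV_5 = 0.7017/(0.146−0.0325) = 6.1827
P₀ = Σ Dₜ/(1+r)ᵗ + TV_5/(1+r)^5 = 5.0874

£5.09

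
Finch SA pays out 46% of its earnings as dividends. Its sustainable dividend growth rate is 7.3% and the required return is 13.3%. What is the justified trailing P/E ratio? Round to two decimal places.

Justified trailing P/E = b(1+g)/(r−g) = 0.46×(1+0.073)/(0.133−0.073) = 8.2263

8.23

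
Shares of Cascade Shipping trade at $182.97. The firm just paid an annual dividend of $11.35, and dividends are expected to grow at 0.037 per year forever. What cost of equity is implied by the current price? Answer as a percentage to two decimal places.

10.13%

Rearranging the constant-growth DDM: r = D₁/P₀ + g.
D₁ = 11.35 × (1 + 0.037) = 11.7699.
r = 11.7699 / 182.97 + 0.037 = 0.06433 + 0.037 = 0.10133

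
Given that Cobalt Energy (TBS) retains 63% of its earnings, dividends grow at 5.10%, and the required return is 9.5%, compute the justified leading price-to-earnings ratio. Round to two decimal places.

Payout ratio b = 1 − 0.63 = 0.37.
Justified leading P/E = b/(r−g) = 0.37/(0.095−0.051) = 8.4091

8.41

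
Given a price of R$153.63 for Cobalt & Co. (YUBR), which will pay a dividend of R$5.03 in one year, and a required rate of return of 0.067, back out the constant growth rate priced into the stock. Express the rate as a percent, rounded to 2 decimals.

From P₀ = D₁/(r − g), the implied growth is g = r − D₁/P₀.
g = 0.067 − 5.03/153.63 = 0.067 − 0.03274 = 0.03426

3.43%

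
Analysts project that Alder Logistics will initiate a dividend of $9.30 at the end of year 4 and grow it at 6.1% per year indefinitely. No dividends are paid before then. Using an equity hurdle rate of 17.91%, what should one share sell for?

Deferred-dividend DDM. At t=3 the remaining stream is a growing perpetuity with first payment D_4 = 9.30.
V_3 = D_4/(r−g) = 9.30/(0.1791−0.061) = 78.7468
P₀ = V_3/(1+r)^3 = 78.7468/(1+0.1791)^3 = 48.0376

$48.04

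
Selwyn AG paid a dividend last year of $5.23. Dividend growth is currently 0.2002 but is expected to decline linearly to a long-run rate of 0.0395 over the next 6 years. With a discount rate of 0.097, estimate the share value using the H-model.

H-model: P₀ = D₀[(1+g_L) + H(g_S−g_L)]/(r−g_L), with H = 6/2 = 3.
P₀ = 5.23 × [(1+0.0395) + 3×(0.2002−0.0395)] / (0.097−0.0395)
   = 5.23 × 1.5216 / 0.0575 = 138.3994

$138.40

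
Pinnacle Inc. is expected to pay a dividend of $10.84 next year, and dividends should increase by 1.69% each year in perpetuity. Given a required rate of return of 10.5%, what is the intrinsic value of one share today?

Gordon growth model: P₀ = D₁/(r − g), with D₁ = 10.84 given directly.
P₀ = 10.8400 / (0.105 − 0.0169) = 10.8400 / 0.0881 = 123.0420

$123.04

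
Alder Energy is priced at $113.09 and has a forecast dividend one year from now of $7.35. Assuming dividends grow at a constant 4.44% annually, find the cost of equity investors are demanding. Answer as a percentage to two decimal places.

Rearranging the constant-growth DDM: r = D₁/P₀ + g.
r = 7.3500 / 113.09 + 0.0444 = 0.06499 + 0.0444 = 0.10939

10.94%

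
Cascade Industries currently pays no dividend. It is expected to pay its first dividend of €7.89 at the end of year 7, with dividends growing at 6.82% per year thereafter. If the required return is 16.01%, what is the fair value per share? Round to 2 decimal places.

Deferred-dividend DDM. At t=6 the remaining stream is a growing perpetuity with first payment D_7 = 7.89.
V_6 = D_7/(r−g) = 7.89/(0.1601−0.0682) = 85.8542
P₀ = V_6/(1+r)^6 = 85.8542/(1+0.1601)^6 = 35.2200

€35.22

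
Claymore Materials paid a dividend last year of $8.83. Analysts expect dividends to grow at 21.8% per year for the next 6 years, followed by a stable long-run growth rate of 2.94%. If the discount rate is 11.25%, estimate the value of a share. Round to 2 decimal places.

Two-stage DDM. Project D₁…D_6 at 0.218, terminal growth 0.0294, discount at r = 0.1125.
D_1 = 10.7549
D_2 = 13.0995
D_3 = 15.9552
D_4 = 19.4334
D_5 = 23.6699
D_6 = 28.8300
Terminal value at t=6: TV = D_7/(r−g) = 29.6776/(0.1125−0.0294) = 357.1310
P₀ = 10.7549/(1+0.1125)^1 + 13.0995/(1+0.1125)^2 + 15.9552/(1+0.1125)^3 + 19.4334/(1+0.1125)^4 + 23.6699/(1+0.1125)^5 + 28.8300/(1+0.1125)^6 + 357.1310/(1+0.1125)^6 = 261.9997

$262.00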